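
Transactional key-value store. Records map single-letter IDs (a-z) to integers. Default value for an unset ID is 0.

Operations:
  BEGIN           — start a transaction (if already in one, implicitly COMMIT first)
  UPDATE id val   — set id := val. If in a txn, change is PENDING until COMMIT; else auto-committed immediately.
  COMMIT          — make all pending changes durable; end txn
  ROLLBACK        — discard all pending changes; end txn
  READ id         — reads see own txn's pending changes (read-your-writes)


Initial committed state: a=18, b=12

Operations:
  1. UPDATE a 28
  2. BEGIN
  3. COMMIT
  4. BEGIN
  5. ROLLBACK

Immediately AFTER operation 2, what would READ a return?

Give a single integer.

Answer: 28

Derivation:
Initial committed: {a=18, b=12}
Op 1: UPDATE a=28 (auto-commit; committed a=28)
Op 2: BEGIN: in_txn=True, pending={}
After op 2: visible(a) = 28 (pending={}, committed={a=28, b=12})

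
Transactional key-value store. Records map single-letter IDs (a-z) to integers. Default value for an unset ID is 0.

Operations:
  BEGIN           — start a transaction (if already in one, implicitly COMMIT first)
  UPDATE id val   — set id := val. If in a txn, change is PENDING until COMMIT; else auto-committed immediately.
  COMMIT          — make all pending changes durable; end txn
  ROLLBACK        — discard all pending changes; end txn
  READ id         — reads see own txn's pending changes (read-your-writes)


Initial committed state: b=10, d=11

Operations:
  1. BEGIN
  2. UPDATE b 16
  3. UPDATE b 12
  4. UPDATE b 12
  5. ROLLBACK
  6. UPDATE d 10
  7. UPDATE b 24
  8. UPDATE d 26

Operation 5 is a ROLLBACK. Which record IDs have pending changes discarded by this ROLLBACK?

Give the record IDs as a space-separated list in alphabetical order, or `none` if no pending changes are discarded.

Initial committed: {b=10, d=11}
Op 1: BEGIN: in_txn=True, pending={}
Op 2: UPDATE b=16 (pending; pending now {b=16})
Op 3: UPDATE b=12 (pending; pending now {b=12})
Op 4: UPDATE b=12 (pending; pending now {b=12})
Op 5: ROLLBACK: discarded pending ['b']; in_txn=False
Op 6: UPDATE d=10 (auto-commit; committed d=10)
Op 7: UPDATE b=24 (auto-commit; committed b=24)
Op 8: UPDATE d=26 (auto-commit; committed d=26)
ROLLBACK at op 5 discards: ['b']

Answer: b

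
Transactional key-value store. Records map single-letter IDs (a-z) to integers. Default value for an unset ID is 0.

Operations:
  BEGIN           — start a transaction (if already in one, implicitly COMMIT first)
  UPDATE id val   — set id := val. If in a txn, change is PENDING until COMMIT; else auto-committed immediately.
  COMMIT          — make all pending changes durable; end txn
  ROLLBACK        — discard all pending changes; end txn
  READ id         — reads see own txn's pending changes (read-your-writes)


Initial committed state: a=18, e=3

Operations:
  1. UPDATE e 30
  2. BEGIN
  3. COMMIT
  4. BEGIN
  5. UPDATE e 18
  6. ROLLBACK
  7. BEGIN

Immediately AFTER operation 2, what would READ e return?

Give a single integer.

Answer: 30

Derivation:
Initial committed: {a=18, e=3}
Op 1: UPDATE e=30 (auto-commit; committed e=30)
Op 2: BEGIN: in_txn=True, pending={}
After op 2: visible(e) = 30 (pending={}, committed={a=18, e=30})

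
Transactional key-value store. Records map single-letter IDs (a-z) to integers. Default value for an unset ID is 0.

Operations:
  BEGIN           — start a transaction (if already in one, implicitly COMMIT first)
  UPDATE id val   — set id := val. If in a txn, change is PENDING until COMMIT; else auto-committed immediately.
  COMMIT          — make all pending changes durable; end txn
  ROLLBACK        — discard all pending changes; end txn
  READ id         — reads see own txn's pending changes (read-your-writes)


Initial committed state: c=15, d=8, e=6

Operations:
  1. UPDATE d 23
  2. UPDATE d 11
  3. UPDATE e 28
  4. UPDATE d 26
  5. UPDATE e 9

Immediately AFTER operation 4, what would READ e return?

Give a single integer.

Initial committed: {c=15, d=8, e=6}
Op 1: UPDATE d=23 (auto-commit; committed d=23)
Op 2: UPDATE d=11 (auto-commit; committed d=11)
Op 3: UPDATE e=28 (auto-commit; committed e=28)
Op 4: UPDATE d=26 (auto-commit; committed d=26)
After op 4: visible(e) = 28 (pending={}, committed={c=15, d=26, e=28})

Answer: 28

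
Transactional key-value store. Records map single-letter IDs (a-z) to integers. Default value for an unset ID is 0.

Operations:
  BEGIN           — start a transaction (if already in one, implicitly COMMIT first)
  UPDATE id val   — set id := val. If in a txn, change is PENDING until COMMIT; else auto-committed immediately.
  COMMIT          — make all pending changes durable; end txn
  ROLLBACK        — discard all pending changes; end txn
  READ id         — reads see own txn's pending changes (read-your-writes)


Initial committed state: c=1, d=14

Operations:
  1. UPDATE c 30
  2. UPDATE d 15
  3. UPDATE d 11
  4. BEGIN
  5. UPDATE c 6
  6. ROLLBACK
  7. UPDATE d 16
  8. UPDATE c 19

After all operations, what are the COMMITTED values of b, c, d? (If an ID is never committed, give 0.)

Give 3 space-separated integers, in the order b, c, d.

Initial committed: {c=1, d=14}
Op 1: UPDATE c=30 (auto-commit; committed c=30)
Op 2: UPDATE d=15 (auto-commit; committed d=15)
Op 3: UPDATE d=11 (auto-commit; committed d=11)
Op 4: BEGIN: in_txn=True, pending={}
Op 5: UPDATE c=6 (pending; pending now {c=6})
Op 6: ROLLBACK: discarded pending ['c']; in_txn=False
Op 7: UPDATE d=16 (auto-commit; committed d=16)
Op 8: UPDATE c=19 (auto-commit; committed c=19)
Final committed: {c=19, d=16}

Answer: 0 19 16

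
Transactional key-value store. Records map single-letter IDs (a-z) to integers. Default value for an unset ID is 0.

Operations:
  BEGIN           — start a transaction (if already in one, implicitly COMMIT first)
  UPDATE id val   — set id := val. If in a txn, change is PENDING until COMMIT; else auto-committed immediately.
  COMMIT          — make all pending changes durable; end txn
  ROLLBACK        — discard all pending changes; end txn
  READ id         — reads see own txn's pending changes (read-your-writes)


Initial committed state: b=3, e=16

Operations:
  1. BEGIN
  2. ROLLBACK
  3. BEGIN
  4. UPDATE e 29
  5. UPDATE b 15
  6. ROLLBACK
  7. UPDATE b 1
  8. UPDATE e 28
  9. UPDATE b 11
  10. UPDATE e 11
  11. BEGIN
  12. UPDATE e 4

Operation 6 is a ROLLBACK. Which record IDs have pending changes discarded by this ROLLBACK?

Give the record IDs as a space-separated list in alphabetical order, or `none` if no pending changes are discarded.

Answer: b e

Derivation:
Initial committed: {b=3, e=16}
Op 1: BEGIN: in_txn=True, pending={}
Op 2: ROLLBACK: discarded pending []; in_txn=False
Op 3: BEGIN: in_txn=True, pending={}
Op 4: UPDATE e=29 (pending; pending now {e=29})
Op 5: UPDATE b=15 (pending; pending now {b=15, e=29})
Op 6: ROLLBACK: discarded pending ['b', 'e']; in_txn=False
Op 7: UPDATE b=1 (auto-commit; committed b=1)
Op 8: UPDATE e=28 (auto-commit; committed e=28)
Op 9: UPDATE b=11 (auto-commit; committed b=11)
Op 10: UPDATE e=11 (auto-commit; committed e=11)
Op 11: BEGIN: in_txn=True, pending={}
Op 12: UPDATE e=4 (pending; pending now {e=4})
ROLLBACK at op 6 discards: ['b', 'e']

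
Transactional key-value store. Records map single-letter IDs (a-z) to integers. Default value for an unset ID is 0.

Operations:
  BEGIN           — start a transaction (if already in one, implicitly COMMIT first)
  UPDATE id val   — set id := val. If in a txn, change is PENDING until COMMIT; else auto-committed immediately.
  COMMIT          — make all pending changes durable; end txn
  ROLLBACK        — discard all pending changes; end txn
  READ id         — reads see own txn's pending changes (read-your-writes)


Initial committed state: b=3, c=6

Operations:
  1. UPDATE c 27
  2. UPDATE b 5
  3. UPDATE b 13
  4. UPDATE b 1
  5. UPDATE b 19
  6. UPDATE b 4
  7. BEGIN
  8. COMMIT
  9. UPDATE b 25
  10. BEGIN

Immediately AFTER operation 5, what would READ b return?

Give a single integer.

Answer: 19

Derivation:
Initial committed: {b=3, c=6}
Op 1: UPDATE c=27 (auto-commit; committed c=27)
Op 2: UPDATE b=5 (auto-commit; committed b=5)
Op 3: UPDATE b=13 (auto-commit; committed b=13)
Op 4: UPDATE b=1 (auto-commit; committed b=1)
Op 5: UPDATE b=19 (auto-commit; committed b=19)
After op 5: visible(b) = 19 (pending={}, committed={b=19, c=27})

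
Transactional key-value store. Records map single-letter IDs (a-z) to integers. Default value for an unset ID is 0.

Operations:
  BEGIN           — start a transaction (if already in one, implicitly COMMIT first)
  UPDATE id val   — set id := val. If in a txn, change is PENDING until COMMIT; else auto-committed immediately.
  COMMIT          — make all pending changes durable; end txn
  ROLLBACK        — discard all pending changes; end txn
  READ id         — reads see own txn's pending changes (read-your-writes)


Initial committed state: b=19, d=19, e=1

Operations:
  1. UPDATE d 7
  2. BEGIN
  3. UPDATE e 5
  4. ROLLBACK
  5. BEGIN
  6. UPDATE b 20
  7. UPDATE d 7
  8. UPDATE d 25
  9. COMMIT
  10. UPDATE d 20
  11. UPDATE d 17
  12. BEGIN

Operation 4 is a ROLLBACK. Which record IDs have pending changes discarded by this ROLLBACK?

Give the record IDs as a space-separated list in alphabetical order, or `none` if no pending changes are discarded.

Answer: e

Derivation:
Initial committed: {b=19, d=19, e=1}
Op 1: UPDATE d=7 (auto-commit; committed d=7)
Op 2: BEGIN: in_txn=True, pending={}
Op 3: UPDATE e=5 (pending; pending now {e=5})
Op 4: ROLLBACK: discarded pending ['e']; in_txn=False
Op 5: BEGIN: in_txn=True, pending={}
Op 6: UPDATE b=20 (pending; pending now {b=20})
Op 7: UPDATE d=7 (pending; pending now {b=20, d=7})
Op 8: UPDATE d=25 (pending; pending now {b=20, d=25})
Op 9: COMMIT: merged ['b', 'd'] into committed; committed now {b=20, d=25, e=1}
Op 10: UPDATE d=20 (auto-commit; committed d=20)
Op 11: UPDATE d=17 (auto-commit; committed d=17)
Op 12: BEGIN: in_txn=True, pending={}
ROLLBACK at op 4 discards: ['e']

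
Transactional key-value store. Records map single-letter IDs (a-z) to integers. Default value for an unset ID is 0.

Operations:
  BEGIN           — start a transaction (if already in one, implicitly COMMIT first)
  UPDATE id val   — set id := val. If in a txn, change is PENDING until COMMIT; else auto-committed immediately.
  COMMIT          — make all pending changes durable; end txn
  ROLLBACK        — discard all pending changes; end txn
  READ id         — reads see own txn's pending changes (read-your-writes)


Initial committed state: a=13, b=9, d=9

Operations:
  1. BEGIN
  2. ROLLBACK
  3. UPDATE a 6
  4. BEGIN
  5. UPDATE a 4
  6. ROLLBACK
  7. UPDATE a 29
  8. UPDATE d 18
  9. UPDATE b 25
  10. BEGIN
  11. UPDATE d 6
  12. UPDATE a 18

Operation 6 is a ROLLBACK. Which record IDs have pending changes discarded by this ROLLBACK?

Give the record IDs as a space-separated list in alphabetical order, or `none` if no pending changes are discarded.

Initial committed: {a=13, b=9, d=9}
Op 1: BEGIN: in_txn=True, pending={}
Op 2: ROLLBACK: discarded pending []; in_txn=False
Op 3: UPDATE a=6 (auto-commit; committed a=6)
Op 4: BEGIN: in_txn=True, pending={}
Op 5: UPDATE a=4 (pending; pending now {a=4})
Op 6: ROLLBACK: discarded pending ['a']; in_txn=False
Op 7: UPDATE a=29 (auto-commit; committed a=29)
Op 8: UPDATE d=18 (auto-commit; committed d=18)
Op 9: UPDATE b=25 (auto-commit; committed b=25)
Op 10: BEGIN: in_txn=True, pending={}
Op 11: UPDATE d=6 (pending; pending now {d=6})
Op 12: UPDATE a=18 (pending; pending now {a=18, d=6})
ROLLBACK at op 6 discards: ['a']

Answer: a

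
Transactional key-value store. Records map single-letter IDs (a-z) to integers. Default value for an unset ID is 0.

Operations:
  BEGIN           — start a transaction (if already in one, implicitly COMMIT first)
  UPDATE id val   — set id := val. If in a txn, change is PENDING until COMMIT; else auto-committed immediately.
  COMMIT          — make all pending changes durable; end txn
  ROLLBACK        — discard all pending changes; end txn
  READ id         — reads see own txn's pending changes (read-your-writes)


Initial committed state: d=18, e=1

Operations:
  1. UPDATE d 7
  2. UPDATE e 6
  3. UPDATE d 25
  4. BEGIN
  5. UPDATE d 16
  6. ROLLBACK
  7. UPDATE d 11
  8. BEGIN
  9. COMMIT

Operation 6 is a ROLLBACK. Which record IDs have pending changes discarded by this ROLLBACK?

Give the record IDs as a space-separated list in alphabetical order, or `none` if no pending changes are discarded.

Initial committed: {d=18, e=1}
Op 1: UPDATE d=7 (auto-commit; committed d=7)
Op 2: UPDATE e=6 (auto-commit; committed e=6)
Op 3: UPDATE d=25 (auto-commit; committed d=25)
Op 4: BEGIN: in_txn=True, pending={}
Op 5: UPDATE d=16 (pending; pending now {d=16})
Op 6: ROLLBACK: discarded pending ['d']; in_txn=False
Op 7: UPDATE d=11 (auto-commit; committed d=11)
Op 8: BEGIN: in_txn=True, pending={}
Op 9: COMMIT: merged [] into committed; committed now {d=11, e=6}
ROLLBACK at op 6 discards: ['d']

Answer: d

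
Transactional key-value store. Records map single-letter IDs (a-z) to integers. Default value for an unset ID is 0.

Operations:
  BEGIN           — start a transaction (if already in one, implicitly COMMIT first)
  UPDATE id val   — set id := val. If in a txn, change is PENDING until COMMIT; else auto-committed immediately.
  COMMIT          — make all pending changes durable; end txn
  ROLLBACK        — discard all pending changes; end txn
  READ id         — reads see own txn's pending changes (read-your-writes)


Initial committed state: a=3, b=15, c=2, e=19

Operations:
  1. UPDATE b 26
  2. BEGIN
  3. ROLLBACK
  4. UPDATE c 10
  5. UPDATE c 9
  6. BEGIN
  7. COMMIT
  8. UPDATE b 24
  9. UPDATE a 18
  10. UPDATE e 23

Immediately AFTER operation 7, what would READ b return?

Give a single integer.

Initial committed: {a=3, b=15, c=2, e=19}
Op 1: UPDATE b=26 (auto-commit; committed b=26)
Op 2: BEGIN: in_txn=True, pending={}
Op 3: ROLLBACK: discarded pending []; in_txn=False
Op 4: UPDATE c=10 (auto-commit; committed c=10)
Op 5: UPDATE c=9 (auto-commit; committed c=9)
Op 6: BEGIN: in_txn=True, pending={}
Op 7: COMMIT: merged [] into committed; committed now {a=3, b=26, c=9, e=19}
After op 7: visible(b) = 26 (pending={}, committed={a=3, b=26, c=9, e=19})

Answer: 26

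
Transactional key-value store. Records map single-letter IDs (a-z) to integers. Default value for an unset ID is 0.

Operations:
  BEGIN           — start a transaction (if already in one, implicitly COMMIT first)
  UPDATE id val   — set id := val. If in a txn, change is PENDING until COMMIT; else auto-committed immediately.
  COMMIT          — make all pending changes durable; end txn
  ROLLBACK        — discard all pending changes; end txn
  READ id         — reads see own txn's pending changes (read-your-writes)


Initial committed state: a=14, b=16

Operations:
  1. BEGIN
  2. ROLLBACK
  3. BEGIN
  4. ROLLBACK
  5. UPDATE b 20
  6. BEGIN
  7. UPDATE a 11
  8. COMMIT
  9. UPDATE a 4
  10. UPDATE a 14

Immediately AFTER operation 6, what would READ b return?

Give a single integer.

Answer: 20

Derivation:
Initial committed: {a=14, b=16}
Op 1: BEGIN: in_txn=True, pending={}
Op 2: ROLLBACK: discarded pending []; in_txn=False
Op 3: BEGIN: in_txn=True, pending={}
Op 4: ROLLBACK: discarded pending []; in_txn=False
Op 5: UPDATE b=20 (auto-commit; committed b=20)
Op 6: BEGIN: in_txn=True, pending={}
After op 6: visible(b) = 20 (pending={}, committed={a=14, b=20})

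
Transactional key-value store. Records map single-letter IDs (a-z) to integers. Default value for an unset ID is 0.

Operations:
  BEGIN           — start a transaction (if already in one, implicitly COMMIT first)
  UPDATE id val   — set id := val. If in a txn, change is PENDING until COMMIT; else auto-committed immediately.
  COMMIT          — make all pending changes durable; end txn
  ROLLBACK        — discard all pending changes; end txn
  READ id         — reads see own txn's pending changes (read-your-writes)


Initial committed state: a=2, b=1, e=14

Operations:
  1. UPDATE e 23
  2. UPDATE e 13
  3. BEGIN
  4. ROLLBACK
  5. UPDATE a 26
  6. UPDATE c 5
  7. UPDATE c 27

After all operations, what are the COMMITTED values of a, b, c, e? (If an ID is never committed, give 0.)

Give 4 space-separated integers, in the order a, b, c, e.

Initial committed: {a=2, b=1, e=14}
Op 1: UPDATE e=23 (auto-commit; committed e=23)
Op 2: UPDATE e=13 (auto-commit; committed e=13)
Op 3: BEGIN: in_txn=True, pending={}
Op 4: ROLLBACK: discarded pending []; in_txn=False
Op 5: UPDATE a=26 (auto-commit; committed a=26)
Op 6: UPDATE c=5 (auto-commit; committed c=5)
Op 7: UPDATE c=27 (auto-commit; committed c=27)
Final committed: {a=26, b=1, c=27, e=13}

Answer: 26 1 27 13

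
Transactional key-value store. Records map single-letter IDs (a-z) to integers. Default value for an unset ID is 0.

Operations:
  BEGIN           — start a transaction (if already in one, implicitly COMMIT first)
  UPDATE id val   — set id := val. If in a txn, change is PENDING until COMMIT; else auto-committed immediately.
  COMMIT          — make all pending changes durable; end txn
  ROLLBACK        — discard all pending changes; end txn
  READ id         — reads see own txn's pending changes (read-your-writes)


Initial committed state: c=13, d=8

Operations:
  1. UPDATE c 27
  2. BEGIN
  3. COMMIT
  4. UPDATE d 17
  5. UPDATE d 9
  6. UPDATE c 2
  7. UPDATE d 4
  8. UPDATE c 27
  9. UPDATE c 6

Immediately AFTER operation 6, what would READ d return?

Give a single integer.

Initial committed: {c=13, d=8}
Op 1: UPDATE c=27 (auto-commit; committed c=27)
Op 2: BEGIN: in_txn=True, pending={}
Op 3: COMMIT: merged [] into committed; committed now {c=27, d=8}
Op 4: UPDATE d=17 (auto-commit; committed d=17)
Op 5: UPDATE d=9 (auto-commit; committed d=9)
Op 6: UPDATE c=2 (auto-commit; committed c=2)
After op 6: visible(d) = 9 (pending={}, committed={c=2, d=9})

Answer: 9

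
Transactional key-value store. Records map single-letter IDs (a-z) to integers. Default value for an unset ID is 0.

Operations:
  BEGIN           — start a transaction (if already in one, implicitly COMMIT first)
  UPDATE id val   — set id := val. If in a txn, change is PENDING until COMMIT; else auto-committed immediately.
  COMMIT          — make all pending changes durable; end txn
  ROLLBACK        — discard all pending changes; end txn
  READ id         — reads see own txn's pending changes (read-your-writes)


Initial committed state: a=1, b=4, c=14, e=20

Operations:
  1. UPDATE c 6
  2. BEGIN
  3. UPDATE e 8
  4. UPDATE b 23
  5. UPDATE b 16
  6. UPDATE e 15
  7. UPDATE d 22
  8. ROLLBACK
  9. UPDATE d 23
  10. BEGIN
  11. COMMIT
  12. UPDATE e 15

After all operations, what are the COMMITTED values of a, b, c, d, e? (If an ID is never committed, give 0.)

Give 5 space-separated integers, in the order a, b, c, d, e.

Answer: 1 4 6 23 15

Derivation:
Initial committed: {a=1, b=4, c=14, e=20}
Op 1: UPDATE c=6 (auto-commit; committed c=6)
Op 2: BEGIN: in_txn=True, pending={}
Op 3: UPDATE e=8 (pending; pending now {e=8})
Op 4: UPDATE b=23 (pending; pending now {b=23, e=8})
Op 5: UPDATE b=16 (pending; pending now {b=16, e=8})
Op 6: UPDATE e=15 (pending; pending now {b=16, e=15})
Op 7: UPDATE d=22 (pending; pending now {b=16, d=22, e=15})
Op 8: ROLLBACK: discarded pending ['b', 'd', 'e']; in_txn=False
Op 9: UPDATE d=23 (auto-commit; committed d=23)
Op 10: BEGIN: in_txn=True, pending={}
Op 11: COMMIT: merged [] into committed; committed now {a=1, b=4, c=6, d=23, e=20}
Op 12: UPDATE e=15 (auto-commit; committed e=15)
Final committed: {a=1, b=4, c=6, d=23, e=15}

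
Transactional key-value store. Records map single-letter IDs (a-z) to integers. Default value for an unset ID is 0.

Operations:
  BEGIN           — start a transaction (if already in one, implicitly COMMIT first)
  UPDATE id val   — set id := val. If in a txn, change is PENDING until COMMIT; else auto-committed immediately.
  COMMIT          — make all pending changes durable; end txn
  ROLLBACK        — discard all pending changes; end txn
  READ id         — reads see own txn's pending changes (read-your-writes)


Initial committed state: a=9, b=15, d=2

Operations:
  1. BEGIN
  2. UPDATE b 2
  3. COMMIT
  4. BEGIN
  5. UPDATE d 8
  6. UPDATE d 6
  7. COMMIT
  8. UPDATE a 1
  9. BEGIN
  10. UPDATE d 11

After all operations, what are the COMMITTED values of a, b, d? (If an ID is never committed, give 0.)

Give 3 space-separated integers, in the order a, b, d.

Answer: 1 2 6

Derivation:
Initial committed: {a=9, b=15, d=2}
Op 1: BEGIN: in_txn=True, pending={}
Op 2: UPDATE b=2 (pending; pending now {b=2})
Op 3: COMMIT: merged ['b'] into committed; committed now {a=9, b=2, d=2}
Op 4: BEGIN: in_txn=True, pending={}
Op 5: UPDATE d=8 (pending; pending now {d=8})
Op 6: UPDATE d=6 (pending; pending now {d=6})
Op 7: COMMIT: merged ['d'] into committed; committed now {a=9, b=2, d=6}
Op 8: UPDATE a=1 (auto-commit; committed a=1)
Op 9: BEGIN: in_txn=True, pending={}
Op 10: UPDATE d=11 (pending; pending now {d=11})
Final committed: {a=1, b=2, d=6}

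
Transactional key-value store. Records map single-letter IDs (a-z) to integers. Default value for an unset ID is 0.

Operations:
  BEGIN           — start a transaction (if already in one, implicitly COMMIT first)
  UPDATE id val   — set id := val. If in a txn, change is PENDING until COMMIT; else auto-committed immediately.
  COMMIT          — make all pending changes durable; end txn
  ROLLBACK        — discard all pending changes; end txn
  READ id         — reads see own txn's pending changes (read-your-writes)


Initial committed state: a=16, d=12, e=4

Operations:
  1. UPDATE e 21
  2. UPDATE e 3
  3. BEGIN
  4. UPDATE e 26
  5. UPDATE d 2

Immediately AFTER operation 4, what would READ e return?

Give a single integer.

Initial committed: {a=16, d=12, e=4}
Op 1: UPDATE e=21 (auto-commit; committed e=21)
Op 2: UPDATE e=3 (auto-commit; committed e=3)
Op 3: BEGIN: in_txn=True, pending={}
Op 4: UPDATE e=26 (pending; pending now {e=26})
After op 4: visible(e) = 26 (pending={e=26}, committed={a=16, d=12, e=3})

Answer: 26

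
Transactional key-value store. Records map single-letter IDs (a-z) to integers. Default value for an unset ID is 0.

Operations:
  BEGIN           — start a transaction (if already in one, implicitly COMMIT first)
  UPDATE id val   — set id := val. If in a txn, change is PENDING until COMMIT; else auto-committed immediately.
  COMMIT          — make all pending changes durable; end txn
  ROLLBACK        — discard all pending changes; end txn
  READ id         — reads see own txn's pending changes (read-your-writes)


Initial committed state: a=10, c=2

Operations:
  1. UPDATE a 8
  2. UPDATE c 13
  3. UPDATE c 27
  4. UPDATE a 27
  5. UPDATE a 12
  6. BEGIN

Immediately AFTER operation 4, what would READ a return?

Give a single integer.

Answer: 27

Derivation:
Initial committed: {a=10, c=2}
Op 1: UPDATE a=8 (auto-commit; committed a=8)
Op 2: UPDATE c=13 (auto-commit; committed c=13)
Op 3: UPDATE c=27 (auto-commit; committed c=27)
Op 4: UPDATE a=27 (auto-commit; committed a=27)
After op 4: visible(a) = 27 (pending={}, committed={a=27, c=27})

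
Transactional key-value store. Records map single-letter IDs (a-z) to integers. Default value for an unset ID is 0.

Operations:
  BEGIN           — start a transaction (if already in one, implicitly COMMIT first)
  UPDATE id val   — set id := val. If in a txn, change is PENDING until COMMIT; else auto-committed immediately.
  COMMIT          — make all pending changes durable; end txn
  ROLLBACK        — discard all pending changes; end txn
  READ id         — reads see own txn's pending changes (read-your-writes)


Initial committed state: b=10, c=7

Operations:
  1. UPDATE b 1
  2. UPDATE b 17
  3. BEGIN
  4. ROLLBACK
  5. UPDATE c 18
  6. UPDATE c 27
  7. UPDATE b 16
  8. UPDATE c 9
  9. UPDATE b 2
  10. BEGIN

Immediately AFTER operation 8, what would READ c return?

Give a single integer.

Initial committed: {b=10, c=7}
Op 1: UPDATE b=1 (auto-commit; committed b=1)
Op 2: UPDATE b=17 (auto-commit; committed b=17)
Op 3: BEGIN: in_txn=True, pending={}
Op 4: ROLLBACK: discarded pending []; in_txn=False
Op 5: UPDATE c=18 (auto-commit; committed c=18)
Op 6: UPDATE c=27 (auto-commit; committed c=27)
Op 7: UPDATE b=16 (auto-commit; committed b=16)
Op 8: UPDATE c=9 (auto-commit; committed c=9)
After op 8: visible(c) = 9 (pending={}, committed={b=16, c=9})

Answer: 9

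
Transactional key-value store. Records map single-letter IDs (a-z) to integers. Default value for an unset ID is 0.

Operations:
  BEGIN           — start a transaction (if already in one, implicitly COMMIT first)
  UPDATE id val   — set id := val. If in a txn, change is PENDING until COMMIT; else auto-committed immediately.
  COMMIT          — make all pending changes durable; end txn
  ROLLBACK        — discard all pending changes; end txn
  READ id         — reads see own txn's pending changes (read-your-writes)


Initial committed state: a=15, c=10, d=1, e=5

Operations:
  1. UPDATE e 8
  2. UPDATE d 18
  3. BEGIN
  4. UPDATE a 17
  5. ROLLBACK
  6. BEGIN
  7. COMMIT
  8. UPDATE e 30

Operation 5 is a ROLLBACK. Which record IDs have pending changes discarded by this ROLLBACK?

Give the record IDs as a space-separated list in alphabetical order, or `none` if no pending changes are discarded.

Initial committed: {a=15, c=10, d=1, e=5}
Op 1: UPDATE e=8 (auto-commit; committed e=8)
Op 2: UPDATE d=18 (auto-commit; committed d=18)
Op 3: BEGIN: in_txn=True, pending={}
Op 4: UPDATE a=17 (pending; pending now {a=17})
Op 5: ROLLBACK: discarded pending ['a']; in_txn=False
Op 6: BEGIN: in_txn=True, pending={}
Op 7: COMMIT: merged [] into committed; committed now {a=15, c=10, d=18, e=8}
Op 8: UPDATE e=30 (auto-commit; committed e=30)
ROLLBACK at op 5 discards: ['a']

Answer: a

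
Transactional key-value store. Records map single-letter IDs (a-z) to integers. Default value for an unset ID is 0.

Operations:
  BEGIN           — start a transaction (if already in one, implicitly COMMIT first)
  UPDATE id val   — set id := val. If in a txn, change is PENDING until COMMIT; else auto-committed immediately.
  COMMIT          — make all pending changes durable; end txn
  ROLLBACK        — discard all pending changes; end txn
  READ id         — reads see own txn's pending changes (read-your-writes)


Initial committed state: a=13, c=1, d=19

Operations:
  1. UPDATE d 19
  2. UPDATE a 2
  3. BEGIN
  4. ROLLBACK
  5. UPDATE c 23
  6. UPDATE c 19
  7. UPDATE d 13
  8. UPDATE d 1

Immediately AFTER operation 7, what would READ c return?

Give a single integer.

Answer: 19

Derivation:
Initial committed: {a=13, c=1, d=19}
Op 1: UPDATE d=19 (auto-commit; committed d=19)
Op 2: UPDATE a=2 (auto-commit; committed a=2)
Op 3: BEGIN: in_txn=True, pending={}
Op 4: ROLLBACK: discarded pending []; in_txn=False
Op 5: UPDATE c=23 (auto-commit; committed c=23)
Op 6: UPDATE c=19 (auto-commit; committed c=19)
Op 7: UPDATE d=13 (auto-commit; committed d=13)
After op 7: visible(c) = 19 (pending={}, committed={a=2, c=19, d=13})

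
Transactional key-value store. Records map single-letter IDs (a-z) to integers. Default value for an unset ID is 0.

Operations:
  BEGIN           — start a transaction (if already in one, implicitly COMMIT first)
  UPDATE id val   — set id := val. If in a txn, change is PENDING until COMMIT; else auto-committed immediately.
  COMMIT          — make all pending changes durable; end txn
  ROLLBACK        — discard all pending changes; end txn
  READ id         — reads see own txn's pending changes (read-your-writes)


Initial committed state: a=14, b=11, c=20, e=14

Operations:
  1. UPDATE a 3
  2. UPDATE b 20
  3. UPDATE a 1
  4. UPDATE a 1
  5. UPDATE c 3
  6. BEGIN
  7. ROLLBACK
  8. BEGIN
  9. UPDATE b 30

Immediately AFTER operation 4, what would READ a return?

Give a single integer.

Answer: 1

Derivation:
Initial committed: {a=14, b=11, c=20, e=14}
Op 1: UPDATE a=3 (auto-commit; committed a=3)
Op 2: UPDATE b=20 (auto-commit; committed b=20)
Op 3: UPDATE a=1 (auto-commit; committed a=1)
Op 4: UPDATE a=1 (auto-commit; committed a=1)
After op 4: visible(a) = 1 (pending={}, committed={a=1, b=20, c=20, e=14})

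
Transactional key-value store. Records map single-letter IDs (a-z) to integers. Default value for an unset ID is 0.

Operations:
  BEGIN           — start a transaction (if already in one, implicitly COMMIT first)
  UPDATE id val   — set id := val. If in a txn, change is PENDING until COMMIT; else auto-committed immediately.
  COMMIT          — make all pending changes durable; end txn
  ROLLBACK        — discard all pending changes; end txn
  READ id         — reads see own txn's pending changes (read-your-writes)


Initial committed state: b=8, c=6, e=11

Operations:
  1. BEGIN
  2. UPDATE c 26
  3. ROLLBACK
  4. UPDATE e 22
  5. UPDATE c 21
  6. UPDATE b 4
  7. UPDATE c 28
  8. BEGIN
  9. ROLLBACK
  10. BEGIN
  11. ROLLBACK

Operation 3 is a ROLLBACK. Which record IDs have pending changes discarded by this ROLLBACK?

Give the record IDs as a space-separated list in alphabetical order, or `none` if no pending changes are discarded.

Initial committed: {b=8, c=6, e=11}
Op 1: BEGIN: in_txn=True, pending={}
Op 2: UPDATE c=26 (pending; pending now {c=26})
Op 3: ROLLBACK: discarded pending ['c']; in_txn=False
Op 4: UPDATE e=22 (auto-commit; committed e=22)
Op 5: UPDATE c=21 (auto-commit; committed c=21)
Op 6: UPDATE b=4 (auto-commit; committed b=4)
Op 7: UPDATE c=28 (auto-commit; committed c=28)
Op 8: BEGIN: in_txn=True, pending={}
Op 9: ROLLBACK: discarded pending []; in_txn=False
Op 10: BEGIN: in_txn=True, pending={}
Op 11: ROLLBACK: discarded pending []; in_txn=False
ROLLBACK at op 3 discards: ['c']

Answer: c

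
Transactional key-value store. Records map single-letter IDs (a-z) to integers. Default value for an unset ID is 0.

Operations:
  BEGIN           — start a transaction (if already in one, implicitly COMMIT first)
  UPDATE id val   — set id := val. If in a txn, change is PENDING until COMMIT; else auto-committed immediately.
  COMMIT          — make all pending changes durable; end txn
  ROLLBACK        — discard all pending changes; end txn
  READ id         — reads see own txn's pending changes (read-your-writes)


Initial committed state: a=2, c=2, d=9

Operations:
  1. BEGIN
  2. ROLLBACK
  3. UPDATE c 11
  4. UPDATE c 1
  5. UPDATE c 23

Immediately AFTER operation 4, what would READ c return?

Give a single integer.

Answer: 1

Derivation:
Initial committed: {a=2, c=2, d=9}
Op 1: BEGIN: in_txn=True, pending={}
Op 2: ROLLBACK: discarded pending []; in_txn=False
Op 3: UPDATE c=11 (auto-commit; committed c=11)
Op 4: UPDATE c=1 (auto-commit; committed c=1)
After op 4: visible(c) = 1 (pending={}, committed={a=2, c=1, d=9})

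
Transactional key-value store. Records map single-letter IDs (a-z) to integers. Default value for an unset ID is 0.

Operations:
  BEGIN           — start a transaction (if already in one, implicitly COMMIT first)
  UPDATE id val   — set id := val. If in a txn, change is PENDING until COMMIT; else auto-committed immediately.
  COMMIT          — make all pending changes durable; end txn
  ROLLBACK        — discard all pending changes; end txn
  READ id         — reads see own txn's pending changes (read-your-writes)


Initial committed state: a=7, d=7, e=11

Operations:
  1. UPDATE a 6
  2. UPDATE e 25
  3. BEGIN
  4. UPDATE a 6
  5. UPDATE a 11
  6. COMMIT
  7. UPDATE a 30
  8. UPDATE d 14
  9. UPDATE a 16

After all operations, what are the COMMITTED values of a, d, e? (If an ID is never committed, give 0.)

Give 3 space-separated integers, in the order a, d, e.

Initial committed: {a=7, d=7, e=11}
Op 1: UPDATE a=6 (auto-commit; committed a=6)
Op 2: UPDATE e=25 (auto-commit; committed e=25)
Op 3: BEGIN: in_txn=True, pending={}
Op 4: UPDATE a=6 (pending; pending now {a=6})
Op 5: UPDATE a=11 (pending; pending now {a=11})
Op 6: COMMIT: merged ['a'] into committed; committed now {a=11, d=7, e=25}
Op 7: UPDATE a=30 (auto-commit; committed a=30)
Op 8: UPDATE d=14 (auto-commit; committed d=14)
Op 9: UPDATE a=16 (auto-commit; committed a=16)
Final committed: {a=16, d=14, e=25}

Answer: 16 14 25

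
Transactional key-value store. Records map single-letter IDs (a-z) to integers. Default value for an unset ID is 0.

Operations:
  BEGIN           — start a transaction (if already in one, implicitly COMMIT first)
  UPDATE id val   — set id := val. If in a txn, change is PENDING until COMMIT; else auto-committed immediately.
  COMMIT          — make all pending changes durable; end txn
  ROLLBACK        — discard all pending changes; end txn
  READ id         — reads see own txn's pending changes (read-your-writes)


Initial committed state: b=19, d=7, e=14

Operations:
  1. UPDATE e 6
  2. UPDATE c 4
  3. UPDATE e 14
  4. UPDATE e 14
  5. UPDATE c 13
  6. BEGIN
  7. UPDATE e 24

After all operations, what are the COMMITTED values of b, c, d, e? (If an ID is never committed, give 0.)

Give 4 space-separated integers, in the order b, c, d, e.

Initial committed: {b=19, d=7, e=14}
Op 1: UPDATE e=6 (auto-commit; committed e=6)
Op 2: UPDATE c=4 (auto-commit; committed c=4)
Op 3: UPDATE e=14 (auto-commit; committed e=14)
Op 4: UPDATE e=14 (auto-commit; committed e=14)
Op 5: UPDATE c=13 (auto-commit; committed c=13)
Op 6: BEGIN: in_txn=True, pending={}
Op 7: UPDATE e=24 (pending; pending now {e=24})
Final committed: {b=19, c=13, d=7, e=14}

Answer: 19 13 7 14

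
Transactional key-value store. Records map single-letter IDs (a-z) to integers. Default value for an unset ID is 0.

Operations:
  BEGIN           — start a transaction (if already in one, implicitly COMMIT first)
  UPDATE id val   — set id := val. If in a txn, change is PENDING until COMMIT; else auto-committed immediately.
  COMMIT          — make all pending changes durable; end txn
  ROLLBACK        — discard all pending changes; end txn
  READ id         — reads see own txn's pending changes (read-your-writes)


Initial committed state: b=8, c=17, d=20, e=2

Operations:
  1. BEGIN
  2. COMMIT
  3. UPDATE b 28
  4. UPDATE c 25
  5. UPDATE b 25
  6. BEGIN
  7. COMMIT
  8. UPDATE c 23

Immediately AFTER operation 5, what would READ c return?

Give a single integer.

Initial committed: {b=8, c=17, d=20, e=2}
Op 1: BEGIN: in_txn=True, pending={}
Op 2: COMMIT: merged [] into committed; committed now {b=8, c=17, d=20, e=2}
Op 3: UPDATE b=28 (auto-commit; committed b=28)
Op 4: UPDATE c=25 (auto-commit; committed c=25)
Op 5: UPDATE b=25 (auto-commit; committed b=25)
After op 5: visible(c) = 25 (pending={}, committed={b=25, c=25, d=20, e=2})

Answer: 25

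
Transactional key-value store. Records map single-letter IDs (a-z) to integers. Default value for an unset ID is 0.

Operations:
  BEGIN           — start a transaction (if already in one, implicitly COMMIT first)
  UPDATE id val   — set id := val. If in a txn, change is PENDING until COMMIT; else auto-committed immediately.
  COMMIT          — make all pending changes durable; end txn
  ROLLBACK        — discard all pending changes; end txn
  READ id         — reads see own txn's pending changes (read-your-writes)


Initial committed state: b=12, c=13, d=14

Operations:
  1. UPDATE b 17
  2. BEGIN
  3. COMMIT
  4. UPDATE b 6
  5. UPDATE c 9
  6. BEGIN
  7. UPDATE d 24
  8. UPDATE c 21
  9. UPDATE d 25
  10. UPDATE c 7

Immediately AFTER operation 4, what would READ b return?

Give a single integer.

Initial committed: {b=12, c=13, d=14}
Op 1: UPDATE b=17 (auto-commit; committed b=17)
Op 2: BEGIN: in_txn=True, pending={}
Op 3: COMMIT: merged [] into committed; committed now {b=17, c=13, d=14}
Op 4: UPDATE b=6 (auto-commit; committed b=6)
After op 4: visible(b) = 6 (pending={}, committed={b=6, c=13, d=14})

Answer: 6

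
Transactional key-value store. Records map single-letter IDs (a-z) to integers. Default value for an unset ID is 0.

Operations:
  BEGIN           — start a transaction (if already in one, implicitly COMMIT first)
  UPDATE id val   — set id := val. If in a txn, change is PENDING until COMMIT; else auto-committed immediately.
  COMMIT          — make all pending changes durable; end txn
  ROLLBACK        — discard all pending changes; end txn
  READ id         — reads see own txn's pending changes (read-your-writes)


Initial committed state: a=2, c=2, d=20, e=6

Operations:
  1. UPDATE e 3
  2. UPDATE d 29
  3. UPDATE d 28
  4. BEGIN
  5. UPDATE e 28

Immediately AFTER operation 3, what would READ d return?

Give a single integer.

Answer: 28

Derivation:
Initial committed: {a=2, c=2, d=20, e=6}
Op 1: UPDATE e=3 (auto-commit; committed e=3)
Op 2: UPDATE d=29 (auto-commit; committed d=29)
Op 3: UPDATE d=28 (auto-commit; committed d=28)
After op 3: visible(d) = 28 (pending={}, committed={a=2, c=2, d=28, e=3})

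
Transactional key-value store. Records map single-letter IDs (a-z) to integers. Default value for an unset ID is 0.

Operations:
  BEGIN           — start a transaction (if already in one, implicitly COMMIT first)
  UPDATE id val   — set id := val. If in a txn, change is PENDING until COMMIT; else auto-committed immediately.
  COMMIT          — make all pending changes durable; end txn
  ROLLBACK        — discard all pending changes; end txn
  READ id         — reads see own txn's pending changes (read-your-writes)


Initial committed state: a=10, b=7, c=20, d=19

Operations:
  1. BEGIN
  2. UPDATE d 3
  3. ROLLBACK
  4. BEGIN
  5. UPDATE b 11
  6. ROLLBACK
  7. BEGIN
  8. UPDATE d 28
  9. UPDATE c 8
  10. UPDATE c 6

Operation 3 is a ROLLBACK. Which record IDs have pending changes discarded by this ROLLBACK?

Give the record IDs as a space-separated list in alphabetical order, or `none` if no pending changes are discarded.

Answer: d

Derivation:
Initial committed: {a=10, b=7, c=20, d=19}
Op 1: BEGIN: in_txn=True, pending={}
Op 2: UPDATE d=3 (pending; pending now {d=3})
Op 3: ROLLBACK: discarded pending ['d']; in_txn=False
Op 4: BEGIN: in_txn=True, pending={}
Op 5: UPDATE b=11 (pending; pending now {b=11})
Op 6: ROLLBACK: discarded pending ['b']; in_txn=False
Op 7: BEGIN: in_txn=True, pending={}
Op 8: UPDATE d=28 (pending; pending now {d=28})
Op 9: UPDATE c=8 (pending; pending now {c=8, d=28})
Op 10: UPDATE c=6 (pending; pending now {c=6, d=28})
ROLLBACK at op 3 discards: ['d']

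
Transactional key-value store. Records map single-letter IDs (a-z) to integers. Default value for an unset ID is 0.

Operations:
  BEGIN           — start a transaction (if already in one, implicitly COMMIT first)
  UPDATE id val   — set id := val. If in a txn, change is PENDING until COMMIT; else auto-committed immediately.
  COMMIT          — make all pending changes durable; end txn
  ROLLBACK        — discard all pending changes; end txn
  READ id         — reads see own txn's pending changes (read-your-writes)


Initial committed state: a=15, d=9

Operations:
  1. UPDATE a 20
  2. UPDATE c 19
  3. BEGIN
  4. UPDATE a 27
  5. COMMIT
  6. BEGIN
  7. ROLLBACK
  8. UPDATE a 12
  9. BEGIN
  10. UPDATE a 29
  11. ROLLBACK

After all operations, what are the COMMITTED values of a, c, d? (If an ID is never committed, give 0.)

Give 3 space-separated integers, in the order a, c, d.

Initial committed: {a=15, d=9}
Op 1: UPDATE a=20 (auto-commit; committed a=20)
Op 2: UPDATE c=19 (auto-commit; committed c=19)
Op 3: BEGIN: in_txn=True, pending={}
Op 4: UPDATE a=27 (pending; pending now {a=27})
Op 5: COMMIT: merged ['a'] into committed; committed now {a=27, c=19, d=9}
Op 6: BEGIN: in_txn=True, pending={}
Op 7: ROLLBACK: discarded pending []; in_txn=False
Op 8: UPDATE a=12 (auto-commit; committed a=12)
Op 9: BEGIN: in_txn=True, pending={}
Op 10: UPDATE a=29 (pending; pending now {a=29})
Op 11: ROLLBACK: discarded pending ['a']; in_txn=False
Final committed: {a=12, c=19, d=9}

Answer: 12 19 9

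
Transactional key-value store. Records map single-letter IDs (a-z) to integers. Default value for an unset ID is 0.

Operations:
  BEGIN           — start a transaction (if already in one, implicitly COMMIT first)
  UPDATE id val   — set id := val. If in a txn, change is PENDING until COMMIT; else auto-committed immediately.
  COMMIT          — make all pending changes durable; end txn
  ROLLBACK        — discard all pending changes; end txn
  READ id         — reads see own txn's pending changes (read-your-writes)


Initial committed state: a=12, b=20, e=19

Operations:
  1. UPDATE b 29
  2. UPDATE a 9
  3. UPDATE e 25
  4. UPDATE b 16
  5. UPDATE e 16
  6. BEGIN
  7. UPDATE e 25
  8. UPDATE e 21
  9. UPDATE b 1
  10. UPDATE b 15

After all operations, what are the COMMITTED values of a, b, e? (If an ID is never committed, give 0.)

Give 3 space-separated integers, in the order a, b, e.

Initial committed: {a=12, b=20, e=19}
Op 1: UPDATE b=29 (auto-commit; committed b=29)
Op 2: UPDATE a=9 (auto-commit; committed a=9)
Op 3: UPDATE e=25 (auto-commit; committed e=25)
Op 4: UPDATE b=16 (auto-commit; committed b=16)
Op 5: UPDATE e=16 (auto-commit; committed e=16)
Op 6: BEGIN: in_txn=True, pending={}
Op 7: UPDATE e=25 (pending; pending now {e=25})
Op 8: UPDATE e=21 (pending; pending now {e=21})
Op 9: UPDATE b=1 (pending; pending now {b=1, e=21})
Op 10: UPDATE b=15 (pending; pending now {b=15, e=21})
Final committed: {a=9, b=16, e=16}

Answer: 9 16 16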